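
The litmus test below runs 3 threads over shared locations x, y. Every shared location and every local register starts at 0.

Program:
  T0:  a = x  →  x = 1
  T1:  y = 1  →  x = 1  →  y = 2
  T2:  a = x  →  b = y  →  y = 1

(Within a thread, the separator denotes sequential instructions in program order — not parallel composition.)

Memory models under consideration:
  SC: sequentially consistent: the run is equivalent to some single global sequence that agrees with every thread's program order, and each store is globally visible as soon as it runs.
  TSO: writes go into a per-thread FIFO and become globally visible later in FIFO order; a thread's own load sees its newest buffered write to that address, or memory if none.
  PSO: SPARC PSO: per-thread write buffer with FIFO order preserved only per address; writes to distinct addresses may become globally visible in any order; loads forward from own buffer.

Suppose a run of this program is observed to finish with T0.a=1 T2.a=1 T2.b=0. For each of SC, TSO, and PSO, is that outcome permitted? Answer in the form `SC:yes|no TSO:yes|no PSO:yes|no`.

SC:no TSO:no PSO:yes

outcome vector order: (T0.a,T2.a,T2.b)
SC: 11 outcomes — {<0 0 0>, <0 0 1>, <0 0 2>, <0 1 0>, <0 1 1>, <0 1 2>, <1 0 0>, <1 0 1>, <1 0 2>, <1 1 1>, <1 1 2>}
TSO: 11 outcomes — {<0 0 0>, <0 0 1>, <0 0 2>, <0 1 0>, <0 1 1>, <0 1 2>, <1 0 0>, <1 0 1>, <1 0 2>, <1 1 1>, <1 1 2>}
PSO: 12 outcomes — {<0 0 0>, <0 0 1>, <0 0 2>, <0 1 0>, <0 1 1>, <0 1 2>, <1 0 0>, <1 0 1>, <1 0 2>, <1 1 0>, <1 1 1>, <1 1 2>}
target <1 1 0> ∈ {PSO}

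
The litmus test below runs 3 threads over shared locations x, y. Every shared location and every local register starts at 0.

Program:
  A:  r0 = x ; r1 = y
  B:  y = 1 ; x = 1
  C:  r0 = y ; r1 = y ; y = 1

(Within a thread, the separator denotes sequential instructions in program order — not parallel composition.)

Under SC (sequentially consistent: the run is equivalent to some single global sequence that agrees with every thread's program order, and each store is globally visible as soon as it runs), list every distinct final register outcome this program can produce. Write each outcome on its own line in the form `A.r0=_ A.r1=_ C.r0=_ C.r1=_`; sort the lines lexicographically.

outcome vector order: (A.r0,A.r1,C.r0,C.r1)
|SC outcomes| = 9

A.r0=0 A.r1=0 C.r0=0 C.r1=0
A.r0=0 A.r1=0 C.r0=0 C.r1=1
A.r0=0 A.r1=0 C.r0=1 C.r1=1
A.r0=0 A.r1=1 C.r0=0 C.r1=0
A.r0=0 A.r1=1 C.r0=0 C.r1=1
A.r0=0 A.r1=1 C.r0=1 C.r1=1
A.r0=1 A.r1=1 C.r0=0 C.r1=0
A.r0=1 A.r1=1 C.r0=0 C.r1=1
A.r0=1 A.r1=1 C.r0=1 C.r1=1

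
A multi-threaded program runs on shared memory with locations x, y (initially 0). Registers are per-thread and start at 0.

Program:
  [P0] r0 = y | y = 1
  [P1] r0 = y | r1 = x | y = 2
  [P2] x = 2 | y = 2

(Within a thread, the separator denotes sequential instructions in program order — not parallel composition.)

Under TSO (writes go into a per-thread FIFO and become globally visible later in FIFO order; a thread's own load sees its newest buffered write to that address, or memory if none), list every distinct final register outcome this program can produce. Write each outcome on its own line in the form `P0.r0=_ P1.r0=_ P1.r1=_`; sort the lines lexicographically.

P0.r0=0 P1.r0=0 P1.r1=0
P0.r0=0 P1.r0=0 P1.r1=2
P0.r0=0 P1.r0=1 P1.r1=0
P0.r0=0 P1.r0=1 P1.r1=2
P0.r0=0 P1.r0=2 P1.r1=2
P0.r0=2 P1.r0=0 P1.r1=0
P0.r0=2 P1.r0=0 P1.r1=2
P0.r0=2 P1.r0=1 P1.r1=2
P0.r0=2 P1.r0=2 P1.r1=2

outcome vector order: (P0.r0,P1.r0,P1.r1)
|TSO outcomes| = 9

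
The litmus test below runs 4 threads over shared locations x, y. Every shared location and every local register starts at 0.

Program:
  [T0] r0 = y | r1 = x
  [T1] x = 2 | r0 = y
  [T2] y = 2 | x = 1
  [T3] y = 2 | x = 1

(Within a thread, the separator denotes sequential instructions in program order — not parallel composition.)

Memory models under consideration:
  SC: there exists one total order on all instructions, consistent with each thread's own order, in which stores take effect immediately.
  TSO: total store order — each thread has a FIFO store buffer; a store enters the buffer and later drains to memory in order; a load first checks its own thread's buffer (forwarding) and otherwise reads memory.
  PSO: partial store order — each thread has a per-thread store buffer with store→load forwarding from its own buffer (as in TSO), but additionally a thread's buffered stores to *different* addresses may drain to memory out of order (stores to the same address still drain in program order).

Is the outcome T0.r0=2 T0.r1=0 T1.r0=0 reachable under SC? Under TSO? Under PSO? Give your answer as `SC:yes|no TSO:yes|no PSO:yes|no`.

SC:no TSO:yes PSO:yes

outcome vector order: (T0.r0,T0.r1,T1.r0)
[SC] allowed = {<0 0 0>, <0 0 2>, <0 1 0>, <0 1 2>, <0 2 0>, <0 2 2>, <2 0 2>, <2 1 0>, <2 1 2>, <2 2 0>, <2 2 2>}
[TSO] allowed = {<0 0 0>, <0 0 2>, <0 1 0>, <0 1 2>, <0 2 0>, <0 2 2>, <2 0 0>, <2 0 2>, <2 1 0>, <2 1 2>, <2 2 0>, <2 2 2>}
[PSO] allowed = {<0 0 0>, <0 0 2>, <0 1 0>, <0 1 2>, <0 2 0>, <0 2 2>, <2 0 0>, <2 0 2>, <2 1 0>, <2 1 2>, <2 2 0>, <2 2 2>}
target <2 0 0> ∈ {TSO,PSO}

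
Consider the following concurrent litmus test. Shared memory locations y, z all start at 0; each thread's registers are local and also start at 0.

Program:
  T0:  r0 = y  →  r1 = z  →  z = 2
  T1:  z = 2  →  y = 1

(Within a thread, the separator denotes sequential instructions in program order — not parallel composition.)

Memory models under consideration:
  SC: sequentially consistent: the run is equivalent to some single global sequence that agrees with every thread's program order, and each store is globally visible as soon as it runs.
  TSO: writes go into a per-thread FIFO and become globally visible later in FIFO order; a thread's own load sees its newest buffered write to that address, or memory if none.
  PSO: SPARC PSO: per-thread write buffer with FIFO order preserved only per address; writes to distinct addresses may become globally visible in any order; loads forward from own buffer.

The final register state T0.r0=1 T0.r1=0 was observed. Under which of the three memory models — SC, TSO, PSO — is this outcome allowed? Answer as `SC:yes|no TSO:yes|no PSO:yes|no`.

SC:no TSO:no PSO:yes

outcome vector order: (T0.r0,T0.r1)
SC: 3 outcomes — {00, 02, 12}
TSO: 3 outcomes — {00, 02, 12}
PSO: 4 outcomes — {00, 02, 10, 12}
target 10 ∈ {PSO}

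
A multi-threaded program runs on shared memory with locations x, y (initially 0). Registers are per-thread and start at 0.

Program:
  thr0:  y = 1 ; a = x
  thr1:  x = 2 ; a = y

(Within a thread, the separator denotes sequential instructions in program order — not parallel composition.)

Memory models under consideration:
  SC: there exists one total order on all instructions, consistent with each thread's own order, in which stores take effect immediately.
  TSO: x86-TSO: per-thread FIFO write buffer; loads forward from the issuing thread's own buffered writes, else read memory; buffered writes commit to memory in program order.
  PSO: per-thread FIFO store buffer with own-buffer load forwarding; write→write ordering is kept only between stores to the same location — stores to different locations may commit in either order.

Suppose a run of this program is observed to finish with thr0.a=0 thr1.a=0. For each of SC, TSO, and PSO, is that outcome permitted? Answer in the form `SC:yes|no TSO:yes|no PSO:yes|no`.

SC:no TSO:yes PSO:yes

outcome vector order: (thr0.a,thr1.a)
SC (3): <0 1> <2 0> <2 1>
TSO (4): <0 0> <0 1> <2 0> <2 1>
PSO (4): <0 0> <0 1> <2 0> <2 1>
target <0 0> ∈ {TSO,PSO}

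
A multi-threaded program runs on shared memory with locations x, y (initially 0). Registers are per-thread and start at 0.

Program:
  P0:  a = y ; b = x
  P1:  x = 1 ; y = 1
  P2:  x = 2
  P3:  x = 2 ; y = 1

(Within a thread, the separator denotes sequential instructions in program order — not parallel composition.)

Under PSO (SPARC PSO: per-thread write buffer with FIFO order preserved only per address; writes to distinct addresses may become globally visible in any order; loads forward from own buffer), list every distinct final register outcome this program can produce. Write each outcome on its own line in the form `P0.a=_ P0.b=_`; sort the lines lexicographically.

outcome vector order: (P0.a,P0.b)
|PSO outcomes| = 6

P0.a=0 P0.b=0
P0.a=0 P0.b=1
P0.a=0 P0.b=2
P0.a=1 P0.b=0
P0.a=1 P0.b=1
P0.a=1 P0.b=2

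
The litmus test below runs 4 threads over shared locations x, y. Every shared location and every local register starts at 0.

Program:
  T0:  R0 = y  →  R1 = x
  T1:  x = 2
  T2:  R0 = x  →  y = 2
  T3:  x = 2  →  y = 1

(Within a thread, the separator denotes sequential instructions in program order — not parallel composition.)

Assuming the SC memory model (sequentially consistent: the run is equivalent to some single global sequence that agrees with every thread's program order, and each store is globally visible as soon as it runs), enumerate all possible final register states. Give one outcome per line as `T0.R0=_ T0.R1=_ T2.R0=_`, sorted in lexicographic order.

outcome vector order: (T0.R0,T0.R1,T2.R0)
|SC outcomes| = 9

T0.R0=0 T0.R1=0 T2.R0=0
T0.R0=0 T0.R1=0 T2.R0=2
T0.R0=0 T0.R1=2 T2.R0=0
T0.R0=0 T0.R1=2 T2.R0=2
T0.R0=1 T0.R1=2 T2.R0=0
T0.R0=1 T0.R1=2 T2.R0=2
T0.R0=2 T0.R1=0 T2.R0=0
T0.R0=2 T0.R1=2 T2.R0=0
T0.R0=2 T0.R1=2 T2.R0=2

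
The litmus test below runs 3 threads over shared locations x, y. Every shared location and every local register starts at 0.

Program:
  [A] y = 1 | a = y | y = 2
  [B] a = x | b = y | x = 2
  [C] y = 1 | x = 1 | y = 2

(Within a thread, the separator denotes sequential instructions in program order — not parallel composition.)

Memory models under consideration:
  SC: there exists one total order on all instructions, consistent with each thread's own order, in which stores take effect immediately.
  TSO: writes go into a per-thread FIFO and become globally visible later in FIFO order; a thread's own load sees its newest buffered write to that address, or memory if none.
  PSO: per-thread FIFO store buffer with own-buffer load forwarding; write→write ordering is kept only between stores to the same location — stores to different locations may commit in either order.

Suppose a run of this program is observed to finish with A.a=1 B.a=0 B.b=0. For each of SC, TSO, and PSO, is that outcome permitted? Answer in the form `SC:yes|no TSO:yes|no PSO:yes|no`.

SC:yes TSO:yes PSO:yes

outcome vector order: (A.a,B.a,B.b)
under SC → <1 0 0> <1 0 1> <1 0 2> <1 1 1> <1 1 2> <2 0 0> <2 0 1> <2 0 2> <2 1 1> <2 1 2>
under TSO → <1 0 0> <1 0 1> <1 0 2> <1 1 1> <1 1 2> <2 0 0> <2 0 1> <2 0 2> <2 1 1> <2 1 2>
under PSO → <1 0 0> <1 0 1> <1 0 2> <1 1 0> <1 1 1> <1 1 2> <2 0 0> <2 0 1> <2 0 2> <2 1 0> <2 1 1> <2 1 2>
target <1 0 0> ∈ {SC,TSO,PSO}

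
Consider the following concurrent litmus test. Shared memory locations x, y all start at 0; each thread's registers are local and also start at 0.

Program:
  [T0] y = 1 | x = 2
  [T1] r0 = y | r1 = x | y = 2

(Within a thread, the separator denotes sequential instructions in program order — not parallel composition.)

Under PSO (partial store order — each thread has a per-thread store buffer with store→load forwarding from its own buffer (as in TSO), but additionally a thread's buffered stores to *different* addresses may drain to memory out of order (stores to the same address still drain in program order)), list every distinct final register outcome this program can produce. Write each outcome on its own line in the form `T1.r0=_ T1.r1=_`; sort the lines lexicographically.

T1.r0=0 T1.r1=0
T1.r0=0 T1.r1=2
T1.r0=1 T1.r1=0
T1.r0=1 T1.r1=2

outcome vector order: (T1.r0,T1.r1)
|PSO outcomes| = 4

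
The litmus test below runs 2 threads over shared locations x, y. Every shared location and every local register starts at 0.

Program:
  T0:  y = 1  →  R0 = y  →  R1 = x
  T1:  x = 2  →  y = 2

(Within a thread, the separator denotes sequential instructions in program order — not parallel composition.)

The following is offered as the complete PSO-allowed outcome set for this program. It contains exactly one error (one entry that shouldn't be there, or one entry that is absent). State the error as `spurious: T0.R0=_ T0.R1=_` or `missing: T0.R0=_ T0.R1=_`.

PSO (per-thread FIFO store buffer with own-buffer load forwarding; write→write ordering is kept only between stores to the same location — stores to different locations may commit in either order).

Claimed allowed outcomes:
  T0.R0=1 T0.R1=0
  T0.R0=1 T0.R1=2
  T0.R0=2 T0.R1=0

outcome vector order: (T0.R0,T0.R1)
[PSO] allowed = {10 12 20 22}
PSO∖claimed = {22}

missing: T0.R0=2 T0.R1=2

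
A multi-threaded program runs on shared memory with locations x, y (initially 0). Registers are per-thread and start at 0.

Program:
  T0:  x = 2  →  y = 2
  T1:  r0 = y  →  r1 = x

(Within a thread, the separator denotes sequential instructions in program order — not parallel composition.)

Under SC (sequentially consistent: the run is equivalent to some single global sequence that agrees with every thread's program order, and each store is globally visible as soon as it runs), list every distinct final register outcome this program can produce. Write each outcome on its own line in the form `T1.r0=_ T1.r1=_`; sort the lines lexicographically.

T1.r0=0 T1.r1=0
T1.r0=0 T1.r1=2
T1.r0=2 T1.r1=2

outcome vector order: (T1.r0,T1.r1)
|SC outcomes| = 3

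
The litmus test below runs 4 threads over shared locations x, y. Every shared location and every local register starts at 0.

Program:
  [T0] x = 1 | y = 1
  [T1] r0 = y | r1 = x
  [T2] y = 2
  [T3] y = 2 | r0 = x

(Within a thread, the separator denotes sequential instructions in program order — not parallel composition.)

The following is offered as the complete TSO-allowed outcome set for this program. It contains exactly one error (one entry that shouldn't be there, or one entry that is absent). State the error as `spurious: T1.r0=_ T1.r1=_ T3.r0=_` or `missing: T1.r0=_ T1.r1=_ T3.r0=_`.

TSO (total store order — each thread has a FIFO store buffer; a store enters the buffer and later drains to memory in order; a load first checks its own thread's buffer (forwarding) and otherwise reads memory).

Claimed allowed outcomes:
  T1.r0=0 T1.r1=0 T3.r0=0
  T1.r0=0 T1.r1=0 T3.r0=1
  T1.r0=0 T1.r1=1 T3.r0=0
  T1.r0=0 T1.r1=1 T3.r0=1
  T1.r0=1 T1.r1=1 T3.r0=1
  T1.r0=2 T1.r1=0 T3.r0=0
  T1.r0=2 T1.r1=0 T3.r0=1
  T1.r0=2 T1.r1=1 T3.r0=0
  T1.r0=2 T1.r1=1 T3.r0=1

missing: T1.r0=1 T1.r1=1 T3.r0=0

outcome vector order: (T1.r0,T1.r1,T3.r0)
[TSO] allowed = {<0 0 0>, <0 0 1>, <0 1 0>, <0 1 1>, <1 1 0>, <1 1 1>, <2 0 0>, <2 0 1>, <2 1 0>, <2 1 1>}
TSO∖claimed = {<1 1 0>}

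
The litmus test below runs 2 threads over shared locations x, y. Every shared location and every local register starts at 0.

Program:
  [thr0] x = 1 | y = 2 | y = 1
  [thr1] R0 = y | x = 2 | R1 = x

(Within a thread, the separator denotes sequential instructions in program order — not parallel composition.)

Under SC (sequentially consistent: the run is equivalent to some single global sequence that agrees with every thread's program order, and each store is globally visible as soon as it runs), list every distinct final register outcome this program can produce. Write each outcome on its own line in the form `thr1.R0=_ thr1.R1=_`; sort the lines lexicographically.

outcome vector order: (thr1.R0,thr1.R1)
|SC outcomes| = 4

thr1.R0=0 thr1.R1=1
thr1.R0=0 thr1.R1=2
thr1.R0=1 thr1.R1=2
thr1.R0=2 thr1.R1=2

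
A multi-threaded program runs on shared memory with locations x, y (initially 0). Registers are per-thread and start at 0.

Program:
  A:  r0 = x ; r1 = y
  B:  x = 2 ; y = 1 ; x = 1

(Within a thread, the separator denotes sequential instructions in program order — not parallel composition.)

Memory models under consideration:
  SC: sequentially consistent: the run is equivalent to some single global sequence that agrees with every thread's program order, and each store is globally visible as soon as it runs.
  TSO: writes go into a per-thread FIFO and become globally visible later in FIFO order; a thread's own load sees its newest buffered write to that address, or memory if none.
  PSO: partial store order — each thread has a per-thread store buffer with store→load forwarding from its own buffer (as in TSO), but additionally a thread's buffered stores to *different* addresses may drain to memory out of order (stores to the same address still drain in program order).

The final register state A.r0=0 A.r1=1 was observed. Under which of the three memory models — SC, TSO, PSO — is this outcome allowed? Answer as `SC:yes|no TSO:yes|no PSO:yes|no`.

SC:yes TSO:yes PSO:yes

outcome vector order: (A.r0,A.r1)
SC: 5 outcomes — {<0 0>; <0 1>; <1 1>; <2 0>; <2 1>}
TSO: 5 outcomes — {<0 0>; <0 1>; <1 1>; <2 0>; <2 1>}
PSO: 6 outcomes — {<0 0>; <0 1>; <1 0>; <1 1>; <2 0>; <2 1>}
target <0 1> ∈ {SC,TSO,PSO}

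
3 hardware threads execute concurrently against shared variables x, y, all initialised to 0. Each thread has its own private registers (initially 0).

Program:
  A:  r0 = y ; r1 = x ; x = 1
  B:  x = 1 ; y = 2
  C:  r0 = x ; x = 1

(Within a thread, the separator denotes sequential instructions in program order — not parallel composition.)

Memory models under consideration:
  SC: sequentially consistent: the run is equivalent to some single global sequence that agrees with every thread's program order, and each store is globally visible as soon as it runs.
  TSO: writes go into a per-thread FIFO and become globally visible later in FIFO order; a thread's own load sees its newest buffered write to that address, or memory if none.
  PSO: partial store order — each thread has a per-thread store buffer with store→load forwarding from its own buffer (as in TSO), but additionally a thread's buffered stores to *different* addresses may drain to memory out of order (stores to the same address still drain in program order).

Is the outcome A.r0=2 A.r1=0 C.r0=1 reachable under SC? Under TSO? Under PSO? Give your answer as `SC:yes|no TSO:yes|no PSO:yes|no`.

SC:no TSO:no PSO:yes

outcome vector order: (A.r0,A.r1,C.r0)
SC: 6 outcomes — {<0 0 0> <0 0 1> <0 1 0> <0 1 1> <2 1 0> <2 1 1>}
TSO: 6 outcomes — {<0 0 0> <0 0 1> <0 1 0> <0 1 1> <2 1 0> <2 1 1>}
PSO: 8 outcomes — {<0 0 0> <0 0 1> <0 1 0> <0 1 1> <2 0 0> <2 0 1> <2 1 0> <2 1 1>}
target <2 0 1> ∈ {PSO}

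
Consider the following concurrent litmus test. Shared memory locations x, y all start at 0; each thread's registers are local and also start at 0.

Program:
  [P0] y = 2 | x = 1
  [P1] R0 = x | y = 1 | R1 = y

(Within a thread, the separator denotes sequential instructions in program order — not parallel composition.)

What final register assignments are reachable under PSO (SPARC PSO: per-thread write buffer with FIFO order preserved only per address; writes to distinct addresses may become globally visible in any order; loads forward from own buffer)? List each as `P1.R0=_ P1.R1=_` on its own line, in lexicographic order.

outcome vector order: (P1.R0,P1.R1)
|PSO outcomes| = 4

P1.R0=0 P1.R1=1
P1.R0=0 P1.R1=2
P1.R0=1 P1.R1=1
P1.R0=1 P1.R1=2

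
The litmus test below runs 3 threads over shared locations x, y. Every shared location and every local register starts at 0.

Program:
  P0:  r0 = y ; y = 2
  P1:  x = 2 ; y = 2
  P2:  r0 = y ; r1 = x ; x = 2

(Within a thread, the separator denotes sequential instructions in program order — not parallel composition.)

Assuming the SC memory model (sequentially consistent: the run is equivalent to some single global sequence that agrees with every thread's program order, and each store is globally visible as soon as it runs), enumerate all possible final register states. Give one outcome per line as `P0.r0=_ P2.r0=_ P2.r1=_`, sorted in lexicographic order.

P0.r0=0 P2.r0=0 P2.r1=0
P0.r0=0 P2.r0=0 P2.r1=2
P0.r0=0 P2.r0=2 P2.r1=0
P0.r0=0 P2.r0=2 P2.r1=2
P0.r0=2 P2.r0=0 P2.r1=0
P0.r0=2 P2.r0=0 P2.r1=2
P0.r0=2 P2.r0=2 P2.r1=2

outcome vector order: (P0.r0,P2.r0,P2.r1)
|SC outcomes| = 7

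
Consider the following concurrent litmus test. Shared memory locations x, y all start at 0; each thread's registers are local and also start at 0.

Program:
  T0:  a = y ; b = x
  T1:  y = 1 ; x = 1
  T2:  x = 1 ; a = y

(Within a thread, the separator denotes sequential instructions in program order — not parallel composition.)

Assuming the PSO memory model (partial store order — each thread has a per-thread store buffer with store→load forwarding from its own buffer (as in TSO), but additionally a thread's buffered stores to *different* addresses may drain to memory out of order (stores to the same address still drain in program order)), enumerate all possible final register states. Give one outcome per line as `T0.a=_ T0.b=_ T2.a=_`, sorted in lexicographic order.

outcome vector order: (T0.a,T0.b,T2.a)
|PSO outcomes| = 8

T0.a=0 T0.b=0 T2.a=0
T0.a=0 T0.b=0 T2.a=1
T0.a=0 T0.b=1 T2.a=0
T0.a=0 T0.b=1 T2.a=1
T0.a=1 T0.b=0 T2.a=0
T0.a=1 T0.b=0 T2.a=1
T0.a=1 T0.b=1 T2.a=0
T0.a=1 T0.b=1 T2.a=1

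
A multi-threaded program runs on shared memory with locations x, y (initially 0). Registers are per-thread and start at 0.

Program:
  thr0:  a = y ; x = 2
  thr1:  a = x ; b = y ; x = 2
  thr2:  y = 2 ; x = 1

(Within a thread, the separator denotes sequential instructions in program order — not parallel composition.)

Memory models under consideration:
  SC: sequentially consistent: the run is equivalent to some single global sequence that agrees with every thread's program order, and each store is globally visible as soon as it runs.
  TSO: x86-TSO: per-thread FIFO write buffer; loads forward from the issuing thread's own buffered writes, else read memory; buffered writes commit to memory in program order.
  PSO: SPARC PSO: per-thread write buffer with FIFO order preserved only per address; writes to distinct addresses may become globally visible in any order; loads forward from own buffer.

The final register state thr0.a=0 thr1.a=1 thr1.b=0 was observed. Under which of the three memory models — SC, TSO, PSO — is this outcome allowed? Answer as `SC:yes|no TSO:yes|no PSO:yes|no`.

outcome vector order: (thr0.a,thr1.a,thr1.b)
[SC] allowed = {0/0/0, 0/0/2, 0/1/2, 0/2/0, 0/2/2, 2/0/0, 2/0/2, 2/1/2, 2/2/2}
[TSO] allowed = {0/0/0, 0/0/2, 0/1/2, 0/2/0, 0/2/2, 2/0/0, 2/0/2, 2/1/2, 2/2/2}
[PSO] allowed = {0/0/0, 0/0/2, 0/1/0, 0/1/2, 0/2/0, 0/2/2, 2/0/0, 2/0/2, 2/1/0, 2/1/2, 2/2/2}
target 0/1/0 ∈ {PSO}

SC:no TSO:no PSO:yes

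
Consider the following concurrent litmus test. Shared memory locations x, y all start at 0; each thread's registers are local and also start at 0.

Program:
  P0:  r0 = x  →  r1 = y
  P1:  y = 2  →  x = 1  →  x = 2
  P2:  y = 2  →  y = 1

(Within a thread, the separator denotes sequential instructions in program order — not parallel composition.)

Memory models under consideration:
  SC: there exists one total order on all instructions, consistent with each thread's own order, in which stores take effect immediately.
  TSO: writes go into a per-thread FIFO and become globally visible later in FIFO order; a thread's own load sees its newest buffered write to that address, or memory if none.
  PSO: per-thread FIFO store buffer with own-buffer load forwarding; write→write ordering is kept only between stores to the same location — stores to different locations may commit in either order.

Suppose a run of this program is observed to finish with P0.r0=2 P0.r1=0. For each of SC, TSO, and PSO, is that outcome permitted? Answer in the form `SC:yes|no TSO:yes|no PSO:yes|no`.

outcome vector order: (P0.r0,P0.r1)
SC (7): <0 0> <0 1> <0 2> <1 1> <1 2> <2 1> <2 2>
TSO (7): <0 0> <0 1> <0 2> <1 1> <1 2> <2 1> <2 2>
PSO (9): <0 0> <0 1> <0 2> <1 0> <1 1> <1 2> <2 0> <2 1> <2 2>
target <2 0> ∈ {PSO}

SC:no TSO:no PSO:yes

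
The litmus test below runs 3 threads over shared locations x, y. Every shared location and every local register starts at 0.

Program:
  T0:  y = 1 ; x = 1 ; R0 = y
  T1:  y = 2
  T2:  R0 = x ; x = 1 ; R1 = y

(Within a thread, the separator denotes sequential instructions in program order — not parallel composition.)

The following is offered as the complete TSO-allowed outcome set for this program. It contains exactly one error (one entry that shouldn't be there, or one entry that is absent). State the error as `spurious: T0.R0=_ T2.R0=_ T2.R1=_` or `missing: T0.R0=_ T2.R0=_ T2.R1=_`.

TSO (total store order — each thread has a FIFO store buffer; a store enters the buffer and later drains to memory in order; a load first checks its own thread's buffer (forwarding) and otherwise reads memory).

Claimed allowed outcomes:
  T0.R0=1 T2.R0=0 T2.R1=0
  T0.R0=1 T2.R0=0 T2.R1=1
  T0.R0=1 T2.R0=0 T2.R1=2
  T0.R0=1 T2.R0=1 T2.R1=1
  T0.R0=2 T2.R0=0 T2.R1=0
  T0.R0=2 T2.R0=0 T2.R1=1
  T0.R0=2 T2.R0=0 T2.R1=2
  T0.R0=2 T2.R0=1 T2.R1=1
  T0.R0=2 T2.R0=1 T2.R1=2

missing: T0.R0=1 T2.R0=1 T2.R1=2

outcome vector order: (T0.R0,T2.R0,T2.R1)
TSO (10): 1/0/0; 1/0/1; 1/0/2; 1/1/1; 1/1/2; 2/0/0; 2/0/1; 2/0/2; 2/1/1; 2/1/2
TSO∖claimed = {1/1/2}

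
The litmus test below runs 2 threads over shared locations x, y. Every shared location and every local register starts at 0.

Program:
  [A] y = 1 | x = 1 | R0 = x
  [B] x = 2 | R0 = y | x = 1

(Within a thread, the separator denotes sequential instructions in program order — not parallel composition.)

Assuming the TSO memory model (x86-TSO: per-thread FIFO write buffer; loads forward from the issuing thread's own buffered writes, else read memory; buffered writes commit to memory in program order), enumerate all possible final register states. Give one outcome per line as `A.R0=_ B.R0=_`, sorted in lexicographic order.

outcome vector order: (A.R0,B.R0)
|TSO outcomes| = 4

A.R0=1 B.R0=0
A.R0=1 B.R0=1
A.R0=2 B.R0=0
A.R0=2 B.R0=1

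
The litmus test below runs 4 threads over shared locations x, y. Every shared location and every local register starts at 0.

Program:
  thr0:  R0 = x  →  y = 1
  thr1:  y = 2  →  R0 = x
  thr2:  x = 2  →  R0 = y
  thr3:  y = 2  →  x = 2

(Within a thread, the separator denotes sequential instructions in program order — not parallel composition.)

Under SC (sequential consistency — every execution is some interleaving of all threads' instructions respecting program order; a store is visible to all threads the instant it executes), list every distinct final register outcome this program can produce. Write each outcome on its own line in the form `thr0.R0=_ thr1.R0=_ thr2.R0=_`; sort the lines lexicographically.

outcome vector order: (thr0.R0,thr1.R0,thr2.R0)
|SC outcomes| = 10

thr0.R0=0 thr1.R0=0 thr2.R0=1
thr0.R0=0 thr1.R0=0 thr2.R0=2
thr0.R0=0 thr1.R0=2 thr2.R0=0
thr0.R0=0 thr1.R0=2 thr2.R0=1
thr0.R0=0 thr1.R0=2 thr2.R0=2
thr0.R0=2 thr1.R0=0 thr2.R0=1
thr0.R0=2 thr1.R0=0 thr2.R0=2
thr0.R0=2 thr1.R0=2 thr2.R0=0
thr0.R0=2 thr1.R0=2 thr2.R0=1
thr0.R0=2 thr1.R0=2 thr2.R0=2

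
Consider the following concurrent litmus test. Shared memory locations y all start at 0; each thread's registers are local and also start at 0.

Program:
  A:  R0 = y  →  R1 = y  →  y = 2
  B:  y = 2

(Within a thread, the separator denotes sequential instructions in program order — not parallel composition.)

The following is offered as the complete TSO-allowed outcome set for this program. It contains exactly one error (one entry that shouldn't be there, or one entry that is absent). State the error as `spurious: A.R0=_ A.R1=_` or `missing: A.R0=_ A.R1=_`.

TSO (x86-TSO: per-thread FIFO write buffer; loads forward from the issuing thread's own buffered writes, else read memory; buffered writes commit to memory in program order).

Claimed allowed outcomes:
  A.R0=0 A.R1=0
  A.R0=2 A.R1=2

missing: A.R0=0 A.R1=2

outcome vector order: (A.R0,A.R1)
TSO (3): 00, 02, 22
TSO∖claimed = {02}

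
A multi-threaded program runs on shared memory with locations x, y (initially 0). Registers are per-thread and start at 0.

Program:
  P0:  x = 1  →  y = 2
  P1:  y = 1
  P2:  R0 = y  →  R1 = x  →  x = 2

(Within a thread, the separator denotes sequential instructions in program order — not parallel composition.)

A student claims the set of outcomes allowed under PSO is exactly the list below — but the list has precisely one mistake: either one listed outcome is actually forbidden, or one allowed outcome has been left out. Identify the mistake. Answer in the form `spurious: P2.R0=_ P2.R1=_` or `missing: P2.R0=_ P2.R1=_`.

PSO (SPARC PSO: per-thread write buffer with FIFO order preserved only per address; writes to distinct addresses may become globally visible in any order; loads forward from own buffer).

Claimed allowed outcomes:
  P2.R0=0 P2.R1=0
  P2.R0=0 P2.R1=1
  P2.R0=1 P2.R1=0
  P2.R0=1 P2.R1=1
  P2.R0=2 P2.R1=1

missing: P2.R0=2 P2.R1=0

outcome vector order: (P2.R0,P2.R1)
under PSO → <0 0>; <0 1>; <1 0>; <1 1>; <2 0>; <2 1>
PSO∖claimed = {<2 0>}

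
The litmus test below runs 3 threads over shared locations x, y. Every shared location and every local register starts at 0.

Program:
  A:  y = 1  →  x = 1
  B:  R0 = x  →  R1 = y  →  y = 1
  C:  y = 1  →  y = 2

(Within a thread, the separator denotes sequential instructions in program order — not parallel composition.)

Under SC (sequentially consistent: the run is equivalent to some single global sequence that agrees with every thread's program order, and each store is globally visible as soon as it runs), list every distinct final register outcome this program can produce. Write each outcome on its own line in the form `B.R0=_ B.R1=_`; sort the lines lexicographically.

B.R0=0 B.R1=0
B.R0=0 B.R1=1
B.R0=0 B.R1=2
B.R0=1 B.R1=1
B.R0=1 B.R1=2

outcome vector order: (B.R0,B.R1)
|SC outcomes| = 5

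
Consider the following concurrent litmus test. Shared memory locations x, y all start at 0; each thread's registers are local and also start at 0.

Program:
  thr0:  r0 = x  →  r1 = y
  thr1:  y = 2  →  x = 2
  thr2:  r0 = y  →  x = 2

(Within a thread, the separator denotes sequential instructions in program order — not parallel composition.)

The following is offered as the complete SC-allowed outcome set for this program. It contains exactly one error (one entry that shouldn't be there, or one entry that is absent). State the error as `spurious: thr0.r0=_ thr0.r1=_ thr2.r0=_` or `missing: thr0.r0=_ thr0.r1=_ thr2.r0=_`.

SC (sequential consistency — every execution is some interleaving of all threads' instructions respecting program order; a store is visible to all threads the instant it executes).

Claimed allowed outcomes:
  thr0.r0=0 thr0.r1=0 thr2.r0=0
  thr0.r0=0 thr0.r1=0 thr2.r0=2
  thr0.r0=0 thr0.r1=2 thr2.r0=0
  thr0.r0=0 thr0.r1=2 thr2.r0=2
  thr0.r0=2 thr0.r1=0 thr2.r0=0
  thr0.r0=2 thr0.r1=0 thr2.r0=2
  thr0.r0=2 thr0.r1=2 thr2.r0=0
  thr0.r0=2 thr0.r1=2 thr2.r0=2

outcome vector order: (thr0.r0,thr0.r1,thr2.r0)
SC: 7 outcomes — {000 002 020 022 200 220 222}
claimed∖SC = {202}

spurious: thr0.r0=2 thr0.r1=0 thr2.r0=2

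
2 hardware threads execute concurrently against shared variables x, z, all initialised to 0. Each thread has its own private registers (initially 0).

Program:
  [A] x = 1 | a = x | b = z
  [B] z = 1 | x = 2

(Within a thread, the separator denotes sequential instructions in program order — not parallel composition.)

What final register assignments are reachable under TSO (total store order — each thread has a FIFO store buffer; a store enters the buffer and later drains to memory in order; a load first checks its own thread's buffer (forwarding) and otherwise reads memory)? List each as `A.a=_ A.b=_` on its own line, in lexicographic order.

A.a=1 A.b=0
A.a=1 A.b=1
A.a=2 A.b=1

outcome vector order: (A.a,A.b)
|TSO outcomes| = 3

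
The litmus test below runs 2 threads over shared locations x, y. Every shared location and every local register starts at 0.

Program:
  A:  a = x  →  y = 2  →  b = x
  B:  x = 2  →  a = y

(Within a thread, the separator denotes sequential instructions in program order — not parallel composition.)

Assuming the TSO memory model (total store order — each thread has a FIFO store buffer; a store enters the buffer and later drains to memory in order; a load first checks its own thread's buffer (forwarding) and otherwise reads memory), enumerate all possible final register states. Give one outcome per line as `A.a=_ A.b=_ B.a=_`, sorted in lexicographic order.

outcome vector order: (A.a,A.b,B.a)
|TSO outcomes| = 6

A.a=0 A.b=0 B.a=0
A.a=0 A.b=0 B.a=2
A.a=0 A.b=2 B.a=0
A.a=0 A.b=2 B.a=2
A.a=2 A.b=2 B.a=0
A.a=2 A.b=2 B.a=2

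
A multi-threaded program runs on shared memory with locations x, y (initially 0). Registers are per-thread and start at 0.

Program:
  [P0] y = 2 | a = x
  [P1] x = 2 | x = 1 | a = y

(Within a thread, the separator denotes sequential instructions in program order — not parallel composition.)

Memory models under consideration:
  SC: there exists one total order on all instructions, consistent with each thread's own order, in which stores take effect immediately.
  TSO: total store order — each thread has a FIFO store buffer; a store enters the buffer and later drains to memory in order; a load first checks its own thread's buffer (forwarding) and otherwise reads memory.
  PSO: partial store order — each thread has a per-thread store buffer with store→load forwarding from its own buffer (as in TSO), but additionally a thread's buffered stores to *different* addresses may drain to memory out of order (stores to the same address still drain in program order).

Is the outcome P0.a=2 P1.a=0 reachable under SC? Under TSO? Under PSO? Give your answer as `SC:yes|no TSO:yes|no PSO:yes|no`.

SC:no TSO:yes PSO:yes

outcome vector order: (P0.a,P1.a)
under SC → (0,2) (1,0) (1,2) (2,2)
under TSO → (0,0) (0,2) (1,0) (1,2) (2,0) (2,2)
under PSO → (0,0) (0,2) (1,0) (1,2) (2,0) (2,2)
target (2,0) ∈ {TSO,PSO}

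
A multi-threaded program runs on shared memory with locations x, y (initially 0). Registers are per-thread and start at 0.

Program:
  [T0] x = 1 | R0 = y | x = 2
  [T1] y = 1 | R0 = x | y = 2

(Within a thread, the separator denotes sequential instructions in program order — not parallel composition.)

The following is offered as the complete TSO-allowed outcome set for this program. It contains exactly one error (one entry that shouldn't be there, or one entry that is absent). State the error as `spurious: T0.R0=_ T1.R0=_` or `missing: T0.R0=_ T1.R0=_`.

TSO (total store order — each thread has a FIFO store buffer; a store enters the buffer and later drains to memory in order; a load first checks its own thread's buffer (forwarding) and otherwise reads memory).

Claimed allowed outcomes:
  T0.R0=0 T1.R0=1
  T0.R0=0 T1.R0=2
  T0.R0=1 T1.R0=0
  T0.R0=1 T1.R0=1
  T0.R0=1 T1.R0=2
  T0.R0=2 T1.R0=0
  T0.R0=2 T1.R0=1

outcome vector order: (T0.R0,T1.R0)
under TSO → (0,0) (0,1) (0,2) (1,0) (1,1) (1,2) (2,0) (2,1)
TSO∖claimed = {(0,0)}

missing: T0.R0=0 T1.R0=0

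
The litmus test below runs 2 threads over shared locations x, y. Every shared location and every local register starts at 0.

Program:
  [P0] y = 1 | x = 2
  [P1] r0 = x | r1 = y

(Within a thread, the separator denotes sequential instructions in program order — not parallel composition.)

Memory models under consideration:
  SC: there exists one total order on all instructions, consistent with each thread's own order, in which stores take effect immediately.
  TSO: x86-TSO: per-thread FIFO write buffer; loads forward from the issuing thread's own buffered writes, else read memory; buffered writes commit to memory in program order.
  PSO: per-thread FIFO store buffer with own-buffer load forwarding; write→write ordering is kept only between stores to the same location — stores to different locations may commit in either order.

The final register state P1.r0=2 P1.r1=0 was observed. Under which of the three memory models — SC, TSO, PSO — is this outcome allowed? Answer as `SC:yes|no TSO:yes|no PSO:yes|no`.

SC:no TSO:no PSO:yes

outcome vector order: (P1.r0,P1.r1)
under SC → <0 0> <0 1> <2 1>
under TSO → <0 0> <0 1> <2 1>
under PSO → <0 0> <0 1> <2 0> <2 1>
target <2 0> ∈ {PSO}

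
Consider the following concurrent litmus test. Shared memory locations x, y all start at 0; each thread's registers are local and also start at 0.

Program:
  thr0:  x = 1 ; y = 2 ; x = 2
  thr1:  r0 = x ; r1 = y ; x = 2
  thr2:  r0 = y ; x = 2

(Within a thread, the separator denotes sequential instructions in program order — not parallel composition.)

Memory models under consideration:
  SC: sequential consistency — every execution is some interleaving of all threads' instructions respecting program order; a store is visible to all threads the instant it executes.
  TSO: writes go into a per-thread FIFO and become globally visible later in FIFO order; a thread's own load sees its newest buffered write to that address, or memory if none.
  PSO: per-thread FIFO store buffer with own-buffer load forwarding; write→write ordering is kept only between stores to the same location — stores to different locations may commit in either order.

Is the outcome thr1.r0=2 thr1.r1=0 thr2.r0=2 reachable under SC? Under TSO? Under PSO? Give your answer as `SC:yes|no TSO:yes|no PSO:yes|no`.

outcome vector order: (thr1.r0,thr1.r1,thr2.r0)
SC: 11 outcomes — {000 002 020 022 100 102 120 122 200 220 222}
TSO: 11 outcomes — {000 002 020 022 100 102 120 122 200 220 222}
PSO: 12 outcomes — {000 002 020 022 100 102 120 122 200 202 220 222}
target 202 ∈ {PSO}

SC:no TSO:no PSO:yes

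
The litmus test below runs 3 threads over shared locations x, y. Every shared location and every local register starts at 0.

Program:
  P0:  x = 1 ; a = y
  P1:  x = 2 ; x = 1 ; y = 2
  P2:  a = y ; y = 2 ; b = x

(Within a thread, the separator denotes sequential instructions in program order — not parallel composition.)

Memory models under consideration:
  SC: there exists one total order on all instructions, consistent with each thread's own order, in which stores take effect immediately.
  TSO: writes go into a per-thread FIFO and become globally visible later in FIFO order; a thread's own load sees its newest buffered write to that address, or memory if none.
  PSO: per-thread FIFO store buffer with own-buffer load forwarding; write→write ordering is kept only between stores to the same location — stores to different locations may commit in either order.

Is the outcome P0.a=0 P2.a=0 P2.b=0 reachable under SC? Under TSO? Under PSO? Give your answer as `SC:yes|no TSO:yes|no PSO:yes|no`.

SC:no TSO:yes PSO:yes

outcome vector order: (P0.a,P2.a,P2.b)
[SC] allowed = {001; 002; 021; 200; 201; 202; 221}
[TSO] allowed = {000; 001; 002; 021; 200; 201; 202; 221}
[PSO] allowed = {000; 001; 002; 020; 021; 022; 200; 201; 202; 220; 221; 222}
target 000 ∈ {TSO,PSO}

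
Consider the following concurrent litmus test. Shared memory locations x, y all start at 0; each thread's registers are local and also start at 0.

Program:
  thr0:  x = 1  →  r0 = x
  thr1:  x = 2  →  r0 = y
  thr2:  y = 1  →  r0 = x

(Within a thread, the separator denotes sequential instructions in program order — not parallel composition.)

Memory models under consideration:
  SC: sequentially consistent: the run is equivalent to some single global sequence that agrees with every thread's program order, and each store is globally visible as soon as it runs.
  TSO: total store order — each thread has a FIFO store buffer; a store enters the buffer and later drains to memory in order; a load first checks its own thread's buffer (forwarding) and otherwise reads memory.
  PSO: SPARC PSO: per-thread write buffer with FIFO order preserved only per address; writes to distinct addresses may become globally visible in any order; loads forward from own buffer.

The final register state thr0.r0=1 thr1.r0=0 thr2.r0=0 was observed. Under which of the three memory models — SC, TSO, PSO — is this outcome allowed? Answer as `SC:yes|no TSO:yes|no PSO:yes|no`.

SC:no TSO:yes PSO:yes

outcome vector order: (thr0.r0,thr1.r0,thr2.r0)
under SC → (1,0,1); (1,0,2); (1,1,0); (1,1,1); (1,1,2); (2,0,2); (2,1,0); (2,1,1); (2,1,2)
under TSO → (1,0,0); (1,0,1); (1,0,2); (1,1,0); (1,1,1); (1,1,2); (2,0,0); (2,0,1); (2,0,2); (2,1,0); (2,1,1); (2,1,2)
under PSO → (1,0,0); (1,0,1); (1,0,2); (1,1,0); (1,1,1); (1,1,2); (2,0,0); (2,0,1); (2,0,2); (2,1,0); (2,1,1); (2,1,2)
target (1,0,0) ∈ {TSO,PSO}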